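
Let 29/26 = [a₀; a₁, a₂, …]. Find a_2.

1

29 = 1·26 + 3   →  a_0 = 1
26 = 8·3 + 2   →  a_1 = 8
3 = 1·2 + 1   →  a_2 = 1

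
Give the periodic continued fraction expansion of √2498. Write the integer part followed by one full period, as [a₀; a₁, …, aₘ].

a₀ = ⌊√2498⌋ = 49.
With m₀=0, d₀=1 and mₖ₊₁ = dₖaₖ − mₖ, dₖ₊₁ = (n − mₖ₊₁²)/dₖ, aₖ₊₁ = ⌊(a₀+mₖ₊₁)/dₖ₊₁⌋:
  k=1: m=49, d=97, a=1
  k=2: m=48, d=2, a=48
  k=3: m=48, d=97, a=1
  k=4: m=49, d=1, a=98
d=1 and a=2a₀=98 at k=4, so the next step gives (m, d) = (49, 97) again — its k=1 value — and the period has length 4.

[49; 1, 48, 1, 98]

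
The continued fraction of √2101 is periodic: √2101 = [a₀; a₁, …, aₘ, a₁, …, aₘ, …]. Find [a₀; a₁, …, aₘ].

a₀ = ⌊√2101⌋ = 45.
With m₀=0, d₀=1 and mₖ₊₁ = dₖaₖ − mₖ, dₖ₊₁ = (n − mₖ₊₁²)/dₖ, aₖ₊₁ = ⌊(a₀+mₖ₊₁)/dₖ₊₁⌋:
  k=1: m=45, d=76, a=1
  k=2: m=31, d=15, a=5
  k=3: m=44, d=11, a=8
  k=4: m=44, d=15, a=5
  k=5: m=31, d=76, a=1
  k=6: m=45, d=1, a=90
d=1 and a=2a₀=90 at k=6, so the next step gives (m, d) = (45, 76) again — its k=1 value — and the period has length 6.

[45; 1, 5, 8, 5, 1, 90]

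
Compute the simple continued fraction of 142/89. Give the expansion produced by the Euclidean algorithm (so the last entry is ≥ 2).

[1; 1, 1, 2, 8, 2]

142 = 1*89 + 53
89 = 1*53 + 36
53 = 1*36 + 17
36 = 2*17 + 2
17 = 8*2 + 1
2 = 2*1 + 0  (stop)
So 142/89 = [1; 1, 1, 2, 8, 2].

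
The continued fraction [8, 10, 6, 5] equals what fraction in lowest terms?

Fold from the inside: start with 5/1.
  6 + 1/5 = 31/5
  10 + 5/31 = 315/31
  8 + 31/315 = 2551/315

2551/315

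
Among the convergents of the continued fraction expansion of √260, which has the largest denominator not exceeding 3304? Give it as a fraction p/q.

33281/2064

√260 = [16; 8, 32, …] (period length 2).
Convergents:
  p_0/q_0 = 16/1
  p_1/q_1 = 129/8
  p_2/q_2 = 4144/257
  p_3/q_3 = 33281/2064
  p_4/q_4 = 1069136/66305
q_3 = 2064 ≤ 3304 < 66305 = q_4, so the answer is 33281/2064.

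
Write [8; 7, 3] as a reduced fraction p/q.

Fold from the inside: start with 3/1.
  7 + 1/3 = 22/3
  8 + 3/22 = 179/22

179/22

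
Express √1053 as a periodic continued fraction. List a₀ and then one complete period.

[32; 2, 4, 2, 64]

a₀ = ⌊√1053⌋ = 32.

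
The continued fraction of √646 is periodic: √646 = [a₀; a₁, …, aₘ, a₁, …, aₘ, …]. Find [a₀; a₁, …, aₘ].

a₀ = ⌊√646⌋ = 25.
With m₀=0, d₀=1 and mₖ₊₁ = dₖaₖ − mₖ, dₖ₊₁ = (n − mₖ₊₁²)/dₖ, aₖ₊₁ = ⌊(a₀+mₖ₊₁)/dₖ₊₁⌋:
  k=1: m=25, d=21, a=2
  k=2: m=17, d=17, a=2
  k=3: m=17, d=21, a=2
  k=4: m=25, d=1, a=50
d=1 and a=2a₀=50 at k=4, so the next step gives (m, d) = (25, 21) again — its k=1 value — and the period has length 4.

[25; 2, 2, 2, 50]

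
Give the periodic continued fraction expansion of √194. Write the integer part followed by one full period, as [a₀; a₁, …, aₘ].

a₀ = ⌊√194⌋ = 13.
With m₀=0, d₀=1 and mₖ₊₁ = dₖaₖ − mₖ, dₖ₊₁ = (n − mₖ₊₁²)/dₖ, aₖ₊₁ = ⌊(a₀+mₖ₊₁)/dₖ₊₁⌋:
  k=1: m=13, d=25, a=1
  k=2: m=12, d=2, a=12
  k=3: m=12, d=25, a=1
  k=4: m=13, d=1, a=26
d=1 and a=2a₀=26 at k=4, so the next step gives (m, d) = (13, 25) again — its k=1 value — and the period has length 4.

[13; 1, 12, 1, 26]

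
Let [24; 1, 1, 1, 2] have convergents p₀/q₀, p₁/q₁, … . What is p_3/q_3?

74/3

Using pₖ = aₖpₖ₋₁ + pₖ₋₂, qₖ = aₖqₖ₋₁ + qₖ₋₂ (with p₋₁=1, p₋₂=0, q₋₁=0, q₋₂=1):
  k=0: a=24, p=24, q=1
  k=1: a=1, p=25, q=1
  k=2: a=1, p=49, q=2
  k=3: a=1, p=74, q=3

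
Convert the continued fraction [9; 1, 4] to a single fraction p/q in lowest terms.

Using pₖ = aₖpₖ₋₁ + pₖ₋₂ and qₖ = aₖqₖ₋₁ + qₖ₋₂:
  k=0: a=9, p=9, q=1
  k=1: a=1, p=10, q=1
  k=2: a=4, p=49, q=5

49/5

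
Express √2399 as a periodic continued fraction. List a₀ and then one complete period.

[48; 1, 47, 1, 96]

a₀ = ⌊√2399⌋ = 48.
With m₀=0, d₀=1 and mₖ₊₁ = dₖaₖ − mₖ, dₖ₊₁ = (n − mₖ₊₁²)/dₖ, aₖ₊₁ = ⌊(a₀+mₖ₊₁)/dₖ₊₁⌋:
  k=1: m=48, d=95, a=1
  k=2: m=47, d=2, a=47
  k=3: m=47, d=95, a=1
  k=4: m=48, d=1, a=96
d=1 and a=2a₀=96 at k=4, so the next step gives (m, d) = (48, 95) again — its k=1 value — and the period has length 4.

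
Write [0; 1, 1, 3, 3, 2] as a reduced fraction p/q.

30/53

Fold from the inside: start with 2/1.
  3 + 1/2 = 7/2
  3 + 2/7 = 23/7
  1 + 7/23 = 30/23
  1 + 23/30 = 53/30
  0 + 30/53 = 30/53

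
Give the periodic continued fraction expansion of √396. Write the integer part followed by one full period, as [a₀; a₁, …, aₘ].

a₀ = ⌊√396⌋ = 19.
With m₀=0, d₀=1 and mₖ₊₁ = dₖaₖ − mₖ, dₖ₊₁ = (n − mₖ₊₁²)/dₖ, aₖ₊₁ = ⌊(a₀+mₖ₊₁)/dₖ₊₁⌋:
  k=1: m=19, d=35, a=1
  k=2: m=16, d=4, a=8
  k=3: m=16, d=35, a=1
  k=4: m=19, d=1, a=38
d=1 and a=2a₀=38 at k=4, so the next step gives (m, d) = (19, 35) again — its k=1 value — and the period has length 4.

[19; 1, 8, 1, 38]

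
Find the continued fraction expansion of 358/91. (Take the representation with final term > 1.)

358 = 3×91 + 85
91 = 1×85 + 6
85 = 14×6 + 1
6 = 6×1 + 0  (stop)
So 358/91 = [3; 1, 14, 6].

[3; 1, 14, 6]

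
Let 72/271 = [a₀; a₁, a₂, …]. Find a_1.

72 = 0·271 + 72   →  a_0 = 0
271 = 3·72 + 55   →  a_1 = 3

3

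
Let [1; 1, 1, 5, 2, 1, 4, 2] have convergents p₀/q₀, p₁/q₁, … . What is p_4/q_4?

37/24

Using pₖ = aₖpₖ₋₁ + pₖ₋₂, qₖ = aₖqₖ₋₁ + qₖ₋₂ (with p₋₁=1, p₋₂=0, q₋₁=0, q₋₂=1):
  k=0: a=1, p=1, q=1
  k=1: a=1, p=2, q=1
  k=2: a=1, p=3, q=2
  k=3: a=5, p=17, q=11
  k=4: a=2, p=37, q=24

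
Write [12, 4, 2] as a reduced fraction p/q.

Fold from the inside: start with 2/1.
  4 + 1/2 = 9/2
  12 + 2/9 = 110/9

110/9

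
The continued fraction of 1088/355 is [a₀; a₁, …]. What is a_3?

3

1088 = 3·355 + 23   →  a_0 = 3
355 = 15·23 + 10   →  a_1 = 15
23 = 2·10 + 3   →  a_2 = 2
10 = 3·3 + 1   →  a_3 = 3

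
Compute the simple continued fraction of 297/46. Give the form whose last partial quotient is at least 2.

[6; 2, 5, 4]

297 = 6·46 + 21
46 = 2·21 + 4
21 = 5·4 + 1
4 = 4·1 + 0  (stop)
So 297/46 = [6; 2, 5, 4].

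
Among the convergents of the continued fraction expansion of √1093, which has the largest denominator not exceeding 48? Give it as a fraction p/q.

√1093 = [33; 16, 1, 1, 16, 66, …] (period length 5).
Convergents:
  p_0/q_0 = 33/1
  p_1/q_1 = 529/16
  p_2/q_2 = 562/17
  p_3/q_3 = 1091/33
  p_4/q_4 = 18018/545
q_3 = 33 ≤ 48 < 545 = q_4, so the answer is 1091/33.

1091/33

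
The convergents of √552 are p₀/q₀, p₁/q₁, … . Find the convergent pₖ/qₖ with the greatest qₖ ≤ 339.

4417/188

√552 = [23; 2, 46, …] (period length 2).
Convergents:
  p_0/q_0 = 23/1
  p_1/q_1 = 47/2
  p_2/q_2 = 2185/93
  p_3/q_3 = 4417/188
  p_4/q_4 = 205367/8741
q_3 = 188 ≤ 339 < 8741 = q_4, so the answer is 4417/188.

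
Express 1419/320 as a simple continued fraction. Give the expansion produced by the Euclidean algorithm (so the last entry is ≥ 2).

[4; 2, 3, 3, 4, 3]

1419 = 4*320 + 139
320 = 2*139 + 42
139 = 3*42 + 13
42 = 3*13 + 3
13 = 4*3 + 1
3 = 3*1 + 0  (stop)
So 1419/320 = [4; 2, 3, 3, 4, 3].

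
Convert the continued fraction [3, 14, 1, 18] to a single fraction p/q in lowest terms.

Fold from the inside: start with 18/1.
  1 + 1/18 = 19/18
  14 + 18/19 = 284/19
  3 + 19/284 = 871/284

871/284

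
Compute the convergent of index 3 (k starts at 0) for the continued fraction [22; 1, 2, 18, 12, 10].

Using pₖ = aₖpₖ₋₁ + pₖ₋₂, qₖ = aₖqₖ₋₁ + qₖ₋₂ (with p₋₁=1, p₋₂=0, q₋₁=0, q₋₂=1):
  k=0: a=22, p=22, q=1
  k=1: a=1, p=23, q=1
  k=2: a=2, p=68, q=3
  k=3: a=18, p=1247, q=55

1247/55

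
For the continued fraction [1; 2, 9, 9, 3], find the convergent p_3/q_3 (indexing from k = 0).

255/173

Using pₖ = aₖpₖ₋₁ + pₖ₋₂, qₖ = aₖqₖ₋₁ + qₖ₋₂ (with p₋₁=1, p₋₂=0, q₋₁=0, q₋₂=1):
  k=0: a=1, p=1, q=1
  k=1: a=2, p=3, q=2
  k=2: a=9, p=28, q=19
  k=3: a=9, p=255, q=173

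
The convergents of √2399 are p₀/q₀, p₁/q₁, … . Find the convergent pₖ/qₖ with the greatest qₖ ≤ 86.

√2399 = [48; 1, 47, 1, 96, …] (period length 4).
Convergents:
  p_0/q_0 = 48/1
  p_1/q_1 = 49/1
  p_2/q_2 = 2351/48
  p_3/q_3 = 2400/49
  p_4/q_4 = 232751/4752
q_3 = 49 ≤ 86 < 4752 = q_4, so the answer is 2400/49.

2400/49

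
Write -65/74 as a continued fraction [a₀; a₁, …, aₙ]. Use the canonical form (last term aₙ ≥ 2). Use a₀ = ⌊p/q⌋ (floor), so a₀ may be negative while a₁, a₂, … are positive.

-65 = -1*74 + 9
74 = 8*9 + 2
9 = 4*2 + 1
2 = 2*1 + 0  (stop)
So -65/74 = [-1; 8, 4, 2].

[-1; 8, 4, 2]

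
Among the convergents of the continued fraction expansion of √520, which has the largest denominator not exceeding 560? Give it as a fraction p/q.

6499/285

√520 = [22; 1, 4, 11, 4, 1, 44, …] (period length 6).
Convergents:
  p_0/q_0 = 22/1
  p_1/q_1 = 23/1
  p_2/q_2 = 114/5
  p_3/q_3 = 1277/56
  p_4/q_4 = 5222/229
  p_5/q_5 = 6499/285
  p_6/q_6 = 291178/12769
q_5 = 285 ≤ 560 < 12769 = q_6, so the answer is 6499/285.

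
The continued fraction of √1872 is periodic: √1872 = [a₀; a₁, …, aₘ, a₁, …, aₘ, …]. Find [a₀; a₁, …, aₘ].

a₀ = ⌊√1872⌋ = 43.
With m₀=0, d₀=1 and mₖ₊₁ = dₖaₖ − mₖ, dₖ₊₁ = (n − mₖ₊₁²)/dₖ, aₖ₊₁ = ⌊(a₀+mₖ₊₁)/dₖ₊₁⌋:
  k=1: m=43, d=23, a=3
  k=2: m=26, d=52, a=1
  k=3: m=26, d=23, a=3
  k=4: m=43, d=1, a=86
d=1 and a=2a₀=86 at k=4, so the next step gives (m, d) = (43, 23) again — its k=1 value — and the period has length 4.

[43; 3, 1, 3, 86]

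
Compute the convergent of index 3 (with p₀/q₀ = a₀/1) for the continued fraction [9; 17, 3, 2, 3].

Using pₖ = aₖpₖ₋₁ + pₖ₋₂, qₖ = aₖqₖ₋₁ + qₖ₋₂ (with p₋₁=1, p₋₂=0, q₋₁=0, q₋₂=1):
  k=0: a=9, p=9, q=1
  k=1: a=17, p=154, q=17
  k=2: a=3, p=471, q=52
  k=3: a=2, p=1096, q=121

1096/121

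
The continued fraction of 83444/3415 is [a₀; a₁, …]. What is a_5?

83444 = 24·3415 + 1484   →  a_0 = 24
3415 = 2·1484 + 447   →  a_1 = 2
1484 = 3·447 + 143   →  a_2 = 3
447 = 3·143 + 18   →  a_3 = 3
143 = 7·18 + 17   →  a_4 = 7
18 = 1·17 + 1   →  a_5 = 1

1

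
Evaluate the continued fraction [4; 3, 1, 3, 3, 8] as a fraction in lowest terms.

1736/407

Fold from the inside: start with 8/1.
  3 + 1/8 = 25/8
  3 + 8/25 = 83/25
  1 + 25/83 = 108/83
  3 + 83/108 = 407/108
  4 + 108/407 = 1736/407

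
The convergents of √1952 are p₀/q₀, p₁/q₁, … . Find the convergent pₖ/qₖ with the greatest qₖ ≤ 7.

265/6

√1952 = [44; 5, 1, 1, 21, 1, 1, 5, 88, …] (period length 8).
Convergents:
  p_0/q_0 = 44/1
  p_1/q_1 = 221/5
  p_2/q_2 = 265/6
  p_3/q_3 = 486/11
q_2 = 6 ≤ 7 < 11 = q_3, so the answer is 265/6.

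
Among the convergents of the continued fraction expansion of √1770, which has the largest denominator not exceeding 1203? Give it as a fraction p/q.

√1770 = [42; 14, 84, …] (period length 2).
Convergents:
  p_0/q_0 = 42/1
  p_1/q_1 = 589/14
  p_2/q_2 = 49518/1177
  p_3/q_3 = 693841/16492
q_2 = 1177 ≤ 1203 < 16492 = q_3, so the answer is 49518/1177.

49518/1177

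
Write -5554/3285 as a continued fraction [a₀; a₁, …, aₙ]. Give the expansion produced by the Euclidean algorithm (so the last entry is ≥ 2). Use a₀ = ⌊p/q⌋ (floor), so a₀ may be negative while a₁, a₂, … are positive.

[-2; 3, 4, 3, 2, 16, 2]

-5554 = -2·3285 + 1016
3285 = 3·1016 + 237
1016 = 4·237 + 68
237 = 3·68 + 33
68 = 2·33 + 2
33 = 16·2 + 1
2 = 2·1 + 0  (stop)
So -5554/3285 = [-2; 3, 4, 3, 2, 16, 2].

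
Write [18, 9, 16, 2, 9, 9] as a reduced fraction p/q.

467664/25823

Using pₖ = aₖpₖ₋₁ + pₖ₋₂ and qₖ = aₖqₖ₋₁ + qₖ₋₂:
  k=0: a=18, p=18, q=1
  k=1: a=9, p=163, q=9
  k=2: a=16, p=2626, q=145
  k=3: a=2, p=5415, q=299
  k=4: a=9, p=51361, q=2836
  k=5: a=9, p=467664, q=25823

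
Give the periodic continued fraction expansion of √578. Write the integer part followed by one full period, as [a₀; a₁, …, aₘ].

[24; 24, 48]

a₀ = ⌊√578⌋ = 24.
With m₀=0, d₀=1 and mₖ₊₁ = dₖaₖ − mₖ, dₖ₊₁ = (n − mₖ₊₁²)/dₖ, aₖ₊₁ = ⌊(a₀+mₖ₊₁)/dₖ₊₁⌋:
  k=1: m=24, d=2, a=24
  k=2: m=24, d=1, a=48
d=1 and a=2a₀=48 at k=2, so the next step gives (m, d) = (24, 2) again — its k=1 value — and the period has length 2.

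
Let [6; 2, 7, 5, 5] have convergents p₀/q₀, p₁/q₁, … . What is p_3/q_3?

Using pₖ = aₖpₖ₋₁ + pₖ₋₂, qₖ = aₖqₖ₋₁ + qₖ₋₂ (with p₋₁=1, p₋₂=0, q₋₁=0, q₋₂=1):
  k=0: a=6, p=6, q=1
  k=1: a=2, p=13, q=2
  k=2: a=7, p=97, q=15
  k=3: a=5, p=498, q=77

498/77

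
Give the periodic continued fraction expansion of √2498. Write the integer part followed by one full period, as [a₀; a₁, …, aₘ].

[49; 1, 48, 1, 98]

a₀ = ⌊√2498⌋ = 49.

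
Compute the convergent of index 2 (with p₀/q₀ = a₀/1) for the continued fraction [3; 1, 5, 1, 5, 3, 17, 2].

23/6

Using pₖ = aₖpₖ₋₁ + pₖ₋₂, qₖ = aₖqₖ₋₁ + qₖ₋₂ (with p₋₁=1, p₋₂=0, q₋₁=0, q₋₂=1):
  k=0: a=3, p=3, q=1
  k=1: a=1, p=4, q=1
  k=2: a=5, p=23, q=6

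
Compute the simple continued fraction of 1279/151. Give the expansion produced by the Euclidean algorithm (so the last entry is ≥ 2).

1279 = 8×151 + 71
151 = 2×71 + 9
71 = 7×9 + 8
9 = 1×8 + 1
8 = 8×1 + 0  (stop)
So 1279/151 = [8; 2, 7, 1, 8].

[8; 2, 7, 1, 8]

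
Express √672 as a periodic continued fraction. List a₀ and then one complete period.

a₀ = ⌊√672⌋ = 25.
With m₀=0, d₀=1 and mₖ₊₁ = dₖaₖ − mₖ, dₖ₊₁ = (n − mₖ₊₁²)/dₖ, aₖ₊₁ = ⌊(a₀+mₖ₊₁)/dₖ₊₁⌋:
  k=1: m=25, d=47, a=1
  k=2: m=22, d=4, a=11
  k=3: m=22, d=47, a=1
  k=4: m=25, d=1, a=50
d=1 and a=2a₀=50 at k=4, so the next step gives (m, d) = (25, 47) again — its k=1 value — and the period has length 4.

[25; 1, 11, 1, 50]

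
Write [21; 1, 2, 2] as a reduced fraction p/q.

152/7

Using pₖ = aₖpₖ₋₁ + pₖ₋₂ and qₖ = aₖqₖ₋₁ + qₖ₋₂:
  k=0: a=21, p=21, q=1
  k=1: a=1, p=22, q=1
  k=2: a=2, p=65, q=3
  k=3: a=2, p=152, q=7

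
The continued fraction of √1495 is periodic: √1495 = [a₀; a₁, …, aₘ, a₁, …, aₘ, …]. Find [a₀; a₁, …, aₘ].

[38; 1, 1, 1, 76]

a₀ = ⌊√1495⌋ = 38.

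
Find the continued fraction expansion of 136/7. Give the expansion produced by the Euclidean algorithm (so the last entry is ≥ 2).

136 = 19×7 + 3
7 = 2×3 + 1
3 = 3×1 + 0  (stop)
So 136/7 = [19; 2, 3].

[19; 2, 3]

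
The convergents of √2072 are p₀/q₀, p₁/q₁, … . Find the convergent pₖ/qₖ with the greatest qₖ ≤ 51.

√2072 = [45; 1, 1, 12, 1, 1, 90, …] (period length 6).
Convergents:
  p_0/q_0 = 45/1
  p_1/q_1 = 46/1
  p_2/q_2 = 91/2
  p_3/q_3 = 1138/25
  p_4/q_4 = 1229/27
  p_5/q_5 = 2367/52
q_4 = 27 ≤ 51 < 52 = q_5, so the answer is 1229/27.

1229/27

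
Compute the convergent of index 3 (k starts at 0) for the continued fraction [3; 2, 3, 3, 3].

Using pₖ = aₖpₖ₋₁ + pₖ₋₂, qₖ = aₖqₖ₋₁ + qₖ₋₂ (with p₋₁=1, p₋₂=0, q₋₁=0, q₋₂=1):
  k=0: a=3, p=3, q=1
  k=1: a=2, p=7, q=2
  k=2: a=3, p=24, q=7
  k=3: a=3, p=79, q=23

79/23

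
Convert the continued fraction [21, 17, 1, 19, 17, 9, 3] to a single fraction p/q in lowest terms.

Fold from the inside: start with 3/1.
  9 + 1/3 = 28/3
  17 + 3/28 = 479/28
  19 + 28/479 = 9129/479
  1 + 479/9129 = 9608/9129
  17 + 9129/9608 = 172465/9608
  21 + 9608/172465 = 3631373/172465

3631373/172465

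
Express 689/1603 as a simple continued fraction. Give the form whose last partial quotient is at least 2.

689 = 0·1603 + 689
1603 = 2·689 + 225
689 = 3·225 + 14
225 = 16·14 + 1
14 = 14·1 + 0  (stop)
So 689/1603 = [0; 2, 3, 16, 14].

[0; 2, 3, 16, 14]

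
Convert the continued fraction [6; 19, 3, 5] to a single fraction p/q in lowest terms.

1870/309

Fold from the inside: start with 5/1.
  3 + 1/5 = 16/5
  19 + 5/16 = 309/16
  6 + 16/309 = 1870/309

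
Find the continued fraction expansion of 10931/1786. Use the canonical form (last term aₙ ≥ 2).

[6; 8, 3, 3, 1, 7, 2]

10931 = 6·1786 + 215
1786 = 8·215 + 66
215 = 3·66 + 17
66 = 3·17 + 15
17 = 1·15 + 2
15 = 7·2 + 1
2 = 2·1 + 0  (stop)
So 10931/1786 = [6; 8, 3, 3, 1, 7, 2].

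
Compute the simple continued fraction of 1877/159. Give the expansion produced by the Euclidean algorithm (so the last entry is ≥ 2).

[11; 1, 4, 7, 1, 3]

1877 = 11*159 + 128
159 = 1*128 + 31
128 = 4*31 + 4
31 = 7*4 + 3
4 = 1*3 + 1
3 = 3*1 + 0  (stop)
So 1877/159 = [11; 1, 4, 7, 1, 3].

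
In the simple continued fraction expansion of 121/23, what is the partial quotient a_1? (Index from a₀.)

121 = 5·23 + 6   →  a_0 = 5
23 = 3·6 + 5   →  a_1 = 3

3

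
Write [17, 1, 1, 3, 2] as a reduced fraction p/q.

Using pₖ = aₖpₖ₋₁ + pₖ₋₂ and qₖ = aₖqₖ₋₁ + qₖ₋₂:
  k=0: a=17, p=17, q=1
  k=1: a=1, p=18, q=1
  k=2: a=1, p=35, q=2
  k=3: a=3, p=123, q=7
  k=4: a=2, p=281, q=16

281/16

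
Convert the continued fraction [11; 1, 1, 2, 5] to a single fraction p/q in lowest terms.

Fold from the inside: start with 5/1.
  2 + 1/5 = 11/5
  1 + 5/11 = 16/11
  1 + 11/16 = 27/16
  11 + 16/27 = 313/27

313/27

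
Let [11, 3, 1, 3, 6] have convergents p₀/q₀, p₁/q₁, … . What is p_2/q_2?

45/4

Using pₖ = aₖpₖ₋₁ + pₖ₋₂, qₖ = aₖqₖ₋₁ + qₖ₋₂ (with p₋₁=1, p₋₂=0, q₋₁=0, q₋₂=1):
  k=0: a=11, p=11, q=1
  k=1: a=3, p=34, q=3
  k=2: a=1, p=45, q=4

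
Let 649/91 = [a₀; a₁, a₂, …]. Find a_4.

649 = 7·91 + 12   →  a_0 = 7
91 = 7·12 + 7   →  a_1 = 7
12 = 1·7 + 5   →  a_2 = 1
7 = 1·5 + 2   →  a_3 = 1
5 = 2·2 + 1   →  a_4 = 2

2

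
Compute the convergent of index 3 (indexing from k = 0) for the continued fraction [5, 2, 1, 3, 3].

Using pₖ = aₖpₖ₋₁ + pₖ₋₂, qₖ = aₖqₖ₋₁ + qₖ₋₂ (with p₋₁=1, p₋₂=0, q₋₁=0, q₋₂=1):
  k=0: a=5, p=5, q=1
  k=1: a=2, p=11, q=2
  k=2: a=1, p=16, q=3
  k=3: a=3, p=59, q=11

59/11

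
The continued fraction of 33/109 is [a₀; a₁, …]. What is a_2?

33 = 0·109 + 33   →  a_0 = 0
109 = 3·33 + 10   →  a_1 = 3
33 = 3·10 + 3   →  a_2 = 3

3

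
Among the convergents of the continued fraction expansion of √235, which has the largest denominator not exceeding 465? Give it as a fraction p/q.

4231/276

√235 = [15; 3, 30, …] (period length 2).
Convergents:
  p_0/q_0 = 15/1
  p_1/q_1 = 46/3
  p_2/q_2 = 1395/91
  p_3/q_3 = 4231/276
  p_4/q_4 = 128325/8371
q_3 = 276 ≤ 465 < 8371 = q_4, so the answer is 4231/276.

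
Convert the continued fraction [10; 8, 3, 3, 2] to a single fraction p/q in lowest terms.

1933/191

Using pₖ = aₖpₖ₋₁ + pₖ₋₂ and qₖ = aₖqₖ₋₁ + qₖ₋₂:
  k=0: a=10, p=10, q=1
  k=1: a=8, p=81, q=8
  k=2: a=3, p=253, q=25
  k=3: a=3, p=840, q=83
  k=4: a=2, p=1933, q=191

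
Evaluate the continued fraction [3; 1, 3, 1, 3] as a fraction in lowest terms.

Using pₖ = aₖpₖ₋₁ + pₖ₋₂ and qₖ = aₖqₖ₋₁ + qₖ₋₂:
  k=0: a=3, p=3, q=1
  k=1: a=1, p=4, q=1
  k=2: a=3, p=15, q=4
  k=3: a=1, p=19, q=5
  k=4: a=3, p=72, q=19

72/19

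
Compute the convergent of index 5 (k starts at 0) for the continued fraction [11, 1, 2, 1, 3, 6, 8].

Using pₖ = aₖpₖ₋₁ + pₖ₋₂, qₖ = aₖqₖ₋₁ + qₖ₋₂ (with p₋₁=1, p₋₂=0, q₋₁=0, q₋₂=1):
  k=0: a=11, p=11, q=1
  k=1: a=1, p=12, q=1
  k=2: a=2, p=35, q=3
  k=3: a=1, p=47, q=4
  k=4: a=3, p=176, q=15
  k=5: a=6, p=1103, q=94

1103/94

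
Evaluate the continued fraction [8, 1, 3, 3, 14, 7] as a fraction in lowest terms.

11531/1315

Fold from the inside: start with 7/1.
  14 + 1/7 = 99/7
  3 + 7/99 = 304/99
  3 + 99/304 = 1011/304
  1 + 304/1011 = 1315/1011
  8 + 1011/1315 = 11531/1315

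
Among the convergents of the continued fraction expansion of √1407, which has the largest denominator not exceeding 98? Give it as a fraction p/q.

1913/51

√1407 = [37; 1, 1, 24, 1, 1, 74, …] (period length 6).
Convergents:
  p_0/q_0 = 37/1
  p_1/q_1 = 38/1
  p_2/q_2 = 75/2
  p_3/q_3 = 1838/49
  p_4/q_4 = 1913/51
  p_5/q_5 = 3751/100
q_4 = 51 ≤ 98 < 100 = q_5, so the answer is 1913/51.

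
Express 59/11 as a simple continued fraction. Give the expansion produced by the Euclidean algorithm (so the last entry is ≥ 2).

[5; 2, 1, 3]

59 = 5*11 + 4
11 = 2*4 + 3
4 = 1*3 + 1
3 = 3*1 + 0  (stop)
So 59/11 = [5; 2, 1, 3].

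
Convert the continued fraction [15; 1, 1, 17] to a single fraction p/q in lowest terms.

Fold from the inside: start with 17/1.
  1 + 1/17 = 18/17
  1 + 17/18 = 35/18
  15 + 18/35 = 543/35

543/35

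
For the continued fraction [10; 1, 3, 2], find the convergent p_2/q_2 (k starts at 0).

43/4

Using pₖ = aₖpₖ₋₁ + pₖ₋₂, qₖ = aₖqₖ₋₁ + qₖ₋₂ (with p₋₁=1, p₋₂=0, q₋₁=0, q₋₂=1):
  k=0: a=10, p=10, q=1
  k=1: a=1, p=11, q=1
  k=2: a=3, p=43, q=4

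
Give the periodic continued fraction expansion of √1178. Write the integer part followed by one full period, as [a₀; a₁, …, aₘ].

a₀ = ⌊√1178⌋ = 34.
With m₀=0, d₀=1 and mₖ₊₁ = dₖaₖ − mₖ, dₖ₊₁ = (n − mₖ₊₁²)/dₖ, aₖ₊₁ = ⌊(a₀+mₖ₊₁)/dₖ₊₁⌋:
  k=1: m=34, d=22, a=3
  k=2: m=32, d=7, a=9
  k=3: m=31, d=31, a=2
  k=4: m=31, d=7, a=9
  k=5: m=32, d=22, a=3
  k=6: m=34, d=1, a=68
d=1 and a=2a₀=68 at k=6, so the next step gives (m, d) = (34, 22) again — its k=1 value — and the period has length 6.

[34; 3, 9, 2, 9, 3, 68]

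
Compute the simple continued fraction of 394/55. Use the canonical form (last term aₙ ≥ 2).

394 = 7*55 + 9
55 = 6*9 + 1
9 = 9*1 + 0  (stop)
So 394/55 = [7; 6, 9].

[7; 6, 9]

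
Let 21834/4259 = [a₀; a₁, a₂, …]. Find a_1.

7

21834 = 5·4259 + 539   →  a_0 = 5
4259 = 7·539 + 486   →  a_1 = 7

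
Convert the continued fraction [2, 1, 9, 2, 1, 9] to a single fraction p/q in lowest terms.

871/300

Fold from the inside: start with 9/1.
  1 + 1/9 = 10/9
  2 + 9/10 = 29/10
  9 + 10/29 = 271/29
  1 + 29/271 = 300/271
  2 + 271/300 = 871/300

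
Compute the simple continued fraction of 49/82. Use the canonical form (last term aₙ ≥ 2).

[0; 1, 1, 2, 16]

49 = 0·82 + 49
82 = 1·49 + 33
49 = 1·33 + 16
33 = 2·16 + 1
16 = 16·1 + 0  (stop)
So 49/82 = [0; 1, 1, 2, 16].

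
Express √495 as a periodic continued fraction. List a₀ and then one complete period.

a₀ = ⌊√495⌋ = 22.
With m₀=0, d₀=1 and mₖ₊₁ = dₖaₖ − mₖ, dₖ₊₁ = (n − mₖ₊₁²)/dₖ, aₖ₊₁ = ⌊(a₀+mₖ₊₁)/dₖ₊₁⌋:
  k=1: m=22, d=11, a=4
  k=2: m=22, d=1, a=44
d=1 and a=2a₀=44 at k=2, so the next step gives (m, d) = (22, 11) again — its k=1 value — and the period has length 2.

[22; 4, 44]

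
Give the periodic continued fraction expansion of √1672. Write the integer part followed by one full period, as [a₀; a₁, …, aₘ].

a₀ = ⌊√1672⌋ = 40.
With m₀=0, d₀=1 and mₖ₊₁ = dₖaₖ − mₖ, dₖ₊₁ = (n − mₖ₊₁²)/dₖ, aₖ₊₁ = ⌊(a₀+mₖ₊₁)/dₖ₊₁⌋:
  k=1: m=40, d=72, a=1
  k=2: m=32, d=9, a=8
  k=3: m=40, d=8, a=10
  k=4: m=40, d=9, a=8
  k=5: m=32, d=72, a=1
  k=6: m=40, d=1, a=80
d=1 and a=2a₀=80 at k=6, so the next step gives (m, d) = (40, 72) again — its k=1 value — and the period has length 6.

[40; 1, 8, 10, 8, 1, 80]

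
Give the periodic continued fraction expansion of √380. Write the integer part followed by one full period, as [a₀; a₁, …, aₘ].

a₀ = ⌊√380⌋ = 19.
With m₀=0, d₀=1 and mₖ₊₁ = dₖaₖ − mₖ, dₖ₊₁ = (n − mₖ₊₁²)/dₖ, aₖ₊₁ = ⌊(a₀+mₖ₊₁)/dₖ₊₁⌋:
  k=1: m=19, d=19, a=2
  k=2: m=19, d=1, a=38
d=1 and a=2a₀=38 at k=2, so the next step gives (m, d) = (19, 19) again — its k=1 value — and the period has length 2.

[19; 2, 38]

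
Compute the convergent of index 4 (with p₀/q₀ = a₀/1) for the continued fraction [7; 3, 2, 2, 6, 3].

795/109

Using pₖ = aₖpₖ₋₁ + pₖ₋₂, qₖ = aₖqₖ₋₁ + qₖ₋₂ (with p₋₁=1, p₋₂=0, q₋₁=0, q₋₂=1):
  k=0: a=7, p=7, q=1
  k=1: a=3, p=22, q=3
  k=2: a=2, p=51, q=7
  k=3: a=2, p=124, q=17
  k=4: a=6, p=795, q=109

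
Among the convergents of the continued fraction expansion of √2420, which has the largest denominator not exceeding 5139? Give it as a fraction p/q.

179999/3659

√2420 = [49; 5, 5, 1, 18, 1, 5, 5, 98, …] (period length 8).
Convergents:
  p_0/q_0 = 49/1
  p_1/q_1 = 246/5
  p_2/q_2 = 1279/26
  p_3/q_3 = 1525/31
  p_4/q_4 = 28729/584
  p_5/q_5 = 30254/615
  p_6/q_6 = 179999/3659
  p_7/q_7 = 930249/18910
q_6 = 3659 ≤ 5139 < 18910 = q_7, so the answer is 179999/3659.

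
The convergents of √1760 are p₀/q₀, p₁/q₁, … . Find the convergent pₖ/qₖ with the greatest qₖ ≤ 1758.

√1760 = [41; 1, 19, 1, 82, …] (period length 4).
Convergents:
  p_0/q_0 = 41/1
  p_1/q_1 = 42/1
  p_2/q_2 = 839/20
  p_3/q_3 = 881/21
  p_4/q_4 = 73081/1742
  p_5/q_5 = 73962/1763
q_4 = 1742 ≤ 1758 < 1763 = q_5, so the answer is 73081/1742.

73081/1742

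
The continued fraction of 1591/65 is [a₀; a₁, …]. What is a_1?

1591 = 24·65 + 31   →  a_0 = 24
65 = 2·31 + 3   →  a_1 = 2

2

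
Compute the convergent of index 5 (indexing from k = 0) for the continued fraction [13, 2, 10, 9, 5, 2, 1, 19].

28880/2143

Using pₖ = aₖpₖ₋₁ + pₖ₋₂, qₖ = aₖqₖ₋₁ + qₖ₋₂ (with p₋₁=1, p₋₂=0, q₋₁=0, q₋₂=1):
  k=0: a=13, p=13, q=1
  k=1: a=2, p=27, q=2
  k=2: a=10, p=283, q=21
  k=3: a=9, p=2574, q=191
  k=4: a=5, p=13153, q=976
  k=5: a=2, p=28880, q=2143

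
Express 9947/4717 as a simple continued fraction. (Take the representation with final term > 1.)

9947 = 2*4717 + 513
4717 = 9*513 + 100
513 = 5*100 + 13
100 = 7*13 + 9
13 = 1*9 + 4
9 = 2*4 + 1
4 = 4*1 + 0  (stop)
So 9947/4717 = [2; 9, 5, 7, 1, 2, 4].

[2; 9, 5, 7, 1, 2, 4]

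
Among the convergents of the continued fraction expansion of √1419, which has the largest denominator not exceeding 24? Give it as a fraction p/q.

√1419 = [37; 1, 2, 37, 2, 1, 74, …] (period length 6).
Convergents:
  p_0/q_0 = 37/1
  p_1/q_1 = 38/1
  p_2/q_2 = 113/3
  p_3/q_3 = 4219/112
q_2 = 3 ≤ 24 < 112 = q_3, so the answer is 113/3.

113/3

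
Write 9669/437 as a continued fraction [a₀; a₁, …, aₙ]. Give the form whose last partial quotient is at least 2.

9669 = 22*437 + 55
437 = 7*55 + 52
55 = 1*52 + 3
52 = 17*3 + 1
3 = 3*1 + 0  (stop)
So 9669/437 = [22; 7, 1, 17, 3].

[22; 7, 1, 17, 3]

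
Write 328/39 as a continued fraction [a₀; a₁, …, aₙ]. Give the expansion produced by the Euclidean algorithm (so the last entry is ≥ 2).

328 = 8×39 + 16
39 = 2×16 + 7
16 = 2×7 + 2
7 = 3×2 + 1
2 = 2×1 + 0  (stop)
So 328/39 = [8; 2, 2, 3, 2].

[8; 2, 2, 3, 2]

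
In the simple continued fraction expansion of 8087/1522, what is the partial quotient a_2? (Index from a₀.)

5

8087 = 5·1522 + 477   →  a_0 = 5
1522 = 3·477 + 91   →  a_1 = 3
477 = 5·91 + 22   →  a_2 = 5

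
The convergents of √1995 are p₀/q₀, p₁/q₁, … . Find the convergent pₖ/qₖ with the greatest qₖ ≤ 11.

134/3

√1995 = [44; 1, 1, 1, 88, …] (period length 4).
Convergents:
  p_0/q_0 = 44/1
  p_1/q_1 = 45/1
  p_2/q_2 = 89/2
  p_3/q_3 = 134/3
  p_4/q_4 = 11881/266
q_3 = 3 ≤ 11 < 266 = q_4, so the answer is 134/3.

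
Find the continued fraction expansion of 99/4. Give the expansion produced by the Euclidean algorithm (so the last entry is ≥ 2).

[24; 1, 3]

99 = 24*4 + 3
4 = 1*3 + 1
3 = 3*1 + 0  (stop)
So 99/4 = [24; 1, 3].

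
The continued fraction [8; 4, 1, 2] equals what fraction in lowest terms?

115/14

Using pₖ = aₖpₖ₋₁ + pₖ₋₂ and qₖ = aₖqₖ₋₁ + qₖ₋₂:
  k=0: a=8, p=8, q=1
  k=1: a=4, p=33, q=4
  k=2: a=1, p=41, q=5
  k=3: a=2, p=115, q=14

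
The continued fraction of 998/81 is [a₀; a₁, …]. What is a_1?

3

998 = 12·81 + 26   →  a_0 = 12
81 = 3·26 + 3   →  a_1 = 3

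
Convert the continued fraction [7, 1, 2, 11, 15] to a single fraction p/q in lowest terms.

Fold from the inside: start with 15/1.
  11 + 1/15 = 166/15
  2 + 15/166 = 347/166
  1 + 166/347 = 513/347
  7 + 347/513 = 3938/513

3938/513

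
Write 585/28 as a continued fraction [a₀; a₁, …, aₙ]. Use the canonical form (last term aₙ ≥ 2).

585 = 20*28 + 25
28 = 1*25 + 3
25 = 8*3 + 1
3 = 3*1 + 0  (stop)
So 585/28 = [20; 1, 8, 3].

[20; 1, 8, 3]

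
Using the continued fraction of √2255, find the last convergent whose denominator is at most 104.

√2255 = [47; 2, 18, 2, 94, …] (period length 4).
Convergents:
  p_0/q_0 = 47/1
  p_1/q_1 = 95/2
  p_2/q_2 = 1757/37
  p_3/q_3 = 3609/76
  p_4/q_4 = 341003/7181
q_3 = 76 ≤ 104 < 7181 = q_4, so the answer is 3609/76.

3609/76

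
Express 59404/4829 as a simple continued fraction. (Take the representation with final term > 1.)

[12; 3, 3, 6, 3, 5, 1, 3]

59404 = 12×4829 + 1456
4829 = 3×1456 + 461
1456 = 3×461 + 73
461 = 6×73 + 23
73 = 3×23 + 4
23 = 5×4 + 3
4 = 1×3 + 1
3 = 3×1 + 0  (stop)
So 59404/4829 = [12; 3, 3, 6, 3, 5, 1, 3].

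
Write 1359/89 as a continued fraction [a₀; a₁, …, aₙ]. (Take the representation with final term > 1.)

1359 = 15·89 + 24
89 = 3·24 + 17
24 = 1·17 + 7
17 = 2·7 + 3
7 = 2·3 + 1
3 = 3·1 + 0  (stop)
So 1359/89 = [15; 3, 1, 2, 2, 3].

[15; 3, 1, 2, 2, 3]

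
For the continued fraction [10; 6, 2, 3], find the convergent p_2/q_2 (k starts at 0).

Using pₖ = aₖpₖ₋₁ + pₖ₋₂, qₖ = aₖqₖ₋₁ + qₖ₋₂ (with p₋₁=1, p₋₂=0, q₋₁=0, q₋₂=1):
  k=0: a=10, p=10, q=1
  k=1: a=6, p=61, q=6
  k=2: a=2, p=132, q=13

132/13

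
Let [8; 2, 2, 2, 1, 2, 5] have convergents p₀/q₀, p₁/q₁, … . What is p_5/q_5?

387/46

Using pₖ = aₖpₖ₋₁ + pₖ₋₂, qₖ = aₖqₖ₋₁ + qₖ₋₂ (with p₋₁=1, p₋₂=0, q₋₁=0, q₋₂=1):
  k=0: a=8, p=8, q=1
  k=1: a=2, p=17, q=2
  k=2: a=2, p=42, q=5
  k=3: a=2, p=101, q=12
  k=4: a=1, p=143, q=17
  k=5: a=2, p=387, q=46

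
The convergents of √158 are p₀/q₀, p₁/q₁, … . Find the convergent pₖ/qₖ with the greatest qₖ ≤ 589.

4412/351

√158 = [12; 1, 1, 3, 12, 3, 1, 1, 24, …] (period length 8).
Convergents:
  p_0/q_0 = 12/1
  p_1/q_1 = 13/1
  p_2/q_2 = 25/2
  p_3/q_3 = 88/7
  p_4/q_4 = 1081/86
  p_5/q_5 = 3331/265
  p_6/q_6 = 4412/351
  p_7/q_7 = 7743/616
q_6 = 351 ≤ 589 < 616 = q_7, so the answer is 4412/351.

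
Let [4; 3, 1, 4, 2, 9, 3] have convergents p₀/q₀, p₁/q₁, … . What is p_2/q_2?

17/4

Using pₖ = aₖpₖ₋₁ + pₖ₋₂, qₖ = aₖqₖ₋₁ + qₖ₋₂ (with p₋₁=1, p₋₂=0, q₋₁=0, q₋₂=1):
  k=0: a=4, p=4, q=1
  k=1: a=3, p=13, q=3
  k=2: a=1, p=17, q=4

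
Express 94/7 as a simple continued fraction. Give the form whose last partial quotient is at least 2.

94 = 13*7 + 3
7 = 2*3 + 1
3 = 3*1 + 0  (stop)
So 94/7 = [13; 2, 3].

[13; 2, 3]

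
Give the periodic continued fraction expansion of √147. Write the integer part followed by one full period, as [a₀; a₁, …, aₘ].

a₀ = ⌊√147⌋ = 12.
With m₀=0, d₀=1 and mₖ₊₁ = dₖaₖ − mₖ, dₖ₊₁ = (n − mₖ₊₁²)/dₖ, aₖ₊₁ = ⌊(a₀+mₖ₊₁)/dₖ₊₁⌋:
  k=1: m=12, d=3, a=8
  k=2: m=12, d=1, a=24
d=1 and a=2a₀=24 at k=2, so the next step gives (m, d) = (12, 3) again — its k=1 value — and the period has length 2.

[12; 8, 24]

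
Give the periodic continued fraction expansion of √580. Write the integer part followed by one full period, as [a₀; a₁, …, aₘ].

[24; 12, 48]

a₀ = ⌊√580⌋ = 24.
With m₀=0, d₀=1 and mₖ₊₁ = dₖaₖ − mₖ, dₖ₊₁ = (n − mₖ₊₁²)/dₖ, aₖ₊₁ = ⌊(a₀+mₖ₊₁)/dₖ₊₁⌋:
  k=1: m=24, d=4, a=12
  k=2: m=24, d=1, a=48
d=1 and a=2a₀=48 at k=2, so the next step gives (m, d) = (24, 4) again — its k=1 value — and the period has length 2.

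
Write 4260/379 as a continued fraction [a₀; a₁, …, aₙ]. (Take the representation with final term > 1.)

4260 = 11·379 + 91
379 = 4·91 + 15
91 = 6·15 + 1
15 = 15·1 + 0  (stop)
So 4260/379 = [11; 4, 6, 15].

[11; 4, 6, 15]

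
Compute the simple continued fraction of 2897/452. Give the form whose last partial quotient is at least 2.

[6; 2, 2, 3, 1, 9, 2]

2897 = 6·452 + 185
452 = 2·185 + 82
185 = 2·82 + 21
82 = 3·21 + 19
21 = 1·19 + 2
19 = 9·2 + 1
2 = 2·1 + 0  (stop)
So 2897/452 = [6; 2, 2, 3, 1, 9, 2].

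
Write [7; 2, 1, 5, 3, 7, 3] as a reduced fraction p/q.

Using pₖ = aₖpₖ₋₁ + pₖ₋₂ and qₖ = aₖqₖ₋₁ + qₖ₋₂:
  k=0: a=7, p=7, q=1
  k=1: a=2, p=15, q=2
  k=2: a=1, p=22, q=3
  k=3: a=5, p=125, q=17
  k=4: a=3, p=397, q=54
  k=5: a=7, p=2904, q=395
  k=6: a=3, p=9109, q=1239

9109/1239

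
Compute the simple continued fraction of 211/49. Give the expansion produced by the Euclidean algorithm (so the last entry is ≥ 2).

211 = 4*49 + 15
49 = 3*15 + 4
15 = 3*4 + 3
4 = 1*3 + 1
3 = 3*1 + 0  (stop)
So 211/49 = [4; 3, 3, 1, 3].

[4; 3, 3, 1, 3]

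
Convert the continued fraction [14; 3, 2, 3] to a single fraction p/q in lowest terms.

Fold from the inside: start with 3/1.
  2 + 1/3 = 7/3
  3 + 3/7 = 24/7
  14 + 7/24 = 343/24

343/24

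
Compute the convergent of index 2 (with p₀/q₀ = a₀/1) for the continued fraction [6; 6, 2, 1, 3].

80/13

Using pₖ = aₖpₖ₋₁ + pₖ₋₂, qₖ = aₖqₖ₋₁ + qₖ₋₂ (with p₋₁=1, p₋₂=0, q₋₁=0, q₋₂=1):
  k=0: a=6, p=6, q=1
  k=1: a=6, p=37, q=6
  k=2: a=2, p=80, q=13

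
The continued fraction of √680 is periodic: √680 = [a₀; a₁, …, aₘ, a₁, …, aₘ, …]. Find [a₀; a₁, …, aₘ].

[26; 13, 52]

a₀ = ⌊√680⌋ = 26.
With m₀=0, d₀=1 and mₖ₊₁ = dₖaₖ − mₖ, dₖ₊₁ = (n − mₖ₊₁²)/dₖ, aₖ₊₁ = ⌊(a₀+mₖ₊₁)/dₖ₊₁⌋:
  k=1: m=26, d=4, a=13
  k=2: m=26, d=1, a=52
d=1 and a=2a₀=52 at k=2, so the next step gives (m, d) = (26, 4) again — its k=1 value — and the period has length 2.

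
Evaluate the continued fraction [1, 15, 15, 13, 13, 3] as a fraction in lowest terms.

126683/118798

Fold from the inside: start with 3/1.
  13 + 1/3 = 40/3
  13 + 3/40 = 523/40
  15 + 40/523 = 7885/523
  15 + 523/7885 = 118798/7885
  1 + 7885/118798 = 126683/118798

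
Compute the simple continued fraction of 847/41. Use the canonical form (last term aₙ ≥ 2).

847 = 20*41 + 27
41 = 1*27 + 14
27 = 1*14 + 13
14 = 1*13 + 1
13 = 13*1 + 0  (stop)
So 847/41 = [20; 1, 1, 1, 13].

[20; 1, 1, 1, 13]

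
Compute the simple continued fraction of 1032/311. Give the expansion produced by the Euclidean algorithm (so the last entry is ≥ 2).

1032 = 3×311 + 99
311 = 3×99 + 14
99 = 7×14 + 1
14 = 14×1 + 0  (stop)
So 1032/311 = [3; 3, 7, 14].

[3; 3, 7, 14]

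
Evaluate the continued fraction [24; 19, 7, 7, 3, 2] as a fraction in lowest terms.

Using pₖ = aₖpₖ₋₁ + pₖ₋₂ and qₖ = aₖqₖ₋₁ + qₖ₋₂:
  k=0: a=24, p=24, q=1
  k=1: a=19, p=457, q=19
  k=2: a=7, p=3223, q=134
  k=3: a=7, p=23018, q=957
  k=4: a=3, p=72277, q=3005
  k=5: a=2, p=167572, q=6967

167572/6967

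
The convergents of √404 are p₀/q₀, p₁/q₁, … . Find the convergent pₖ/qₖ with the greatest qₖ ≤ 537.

√404 = [20; 10, 40, …] (period length 2).
Convergents:
  p_0/q_0 = 20/1
  p_1/q_1 = 201/10
  p_2/q_2 = 8060/401
  p_3/q_3 = 80801/4020
q_2 = 401 ≤ 537 < 4020 = q_3, so the answer is 8060/401.

8060/401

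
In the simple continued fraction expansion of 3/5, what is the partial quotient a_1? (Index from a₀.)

3 = 0·5 + 3   →  a_0 = 0
5 = 1·3 + 2   →  a_1 = 1

1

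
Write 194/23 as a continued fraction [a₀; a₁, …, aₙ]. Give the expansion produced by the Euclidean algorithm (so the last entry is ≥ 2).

[8; 2, 3, 3]

194 = 8×23 + 10
23 = 2×10 + 3
10 = 3×3 + 1
3 = 3×1 + 0  (stop)
So 194/23 = [8; 2, 3, 3].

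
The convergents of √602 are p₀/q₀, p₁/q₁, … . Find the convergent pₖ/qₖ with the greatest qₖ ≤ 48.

687/28

√602 = [24; 1, 1, 6, 1, 1, 48, …] (period length 6).
Convergents:
  p_0/q_0 = 24/1
  p_1/q_1 = 25/1
  p_2/q_2 = 49/2
  p_3/q_3 = 319/13
  p_4/q_4 = 368/15
  p_5/q_5 = 687/28
  p_6/q_6 = 33344/1359
q_5 = 28 ≤ 48 < 1359 = q_6, so the answer is 687/28.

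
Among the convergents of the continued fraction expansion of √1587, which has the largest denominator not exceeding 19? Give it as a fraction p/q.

√1587 = [39; 1, 5, 7, 13, 7, 5, 1, 78, …] (period length 8).
Convergents:
  p_0/q_0 = 39/1
  p_1/q_1 = 40/1
  p_2/q_2 = 239/6
  p_3/q_3 = 1713/43
q_2 = 6 ≤ 19 < 43 = q_3, so the answer is 239/6.

239/6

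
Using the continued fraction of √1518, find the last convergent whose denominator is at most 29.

1013/26

√1518 = [38; 1, 24, 1, 76, …] (period length 4).
Convergents:
  p_0/q_0 = 38/1
  p_1/q_1 = 39/1
  p_2/q_2 = 974/25
  p_3/q_3 = 1013/26
  p_4/q_4 = 77962/2001
q_3 = 26 ≤ 29 < 2001 = q_4, so the answer is 1013/26.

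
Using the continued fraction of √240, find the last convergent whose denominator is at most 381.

1921/124

√240 = [15; 2, 30, …] (period length 2).
Convergents:
  p_0/q_0 = 15/1
  p_1/q_1 = 31/2
  p_2/q_2 = 945/61
  p_3/q_3 = 1921/124
  p_4/q_4 = 58575/3781
q_3 = 124 ≤ 381 < 3781 = q_4, so the answer is 1921/124.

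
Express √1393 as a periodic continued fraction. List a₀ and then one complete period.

a₀ = ⌊√1393⌋ = 37.
With m₀=0, d₀=1 and mₖ₊₁ = dₖaₖ − mₖ, dₖ₊₁ = (n − mₖ₊₁²)/dₖ, aₖ₊₁ = ⌊(a₀+mₖ₊₁)/dₖ₊₁⌋:
  k=1: m=37, d=24, a=3
  k=2: m=35, d=7, a=10
  k=3: m=35, d=24, a=3
  k=4: m=37, d=1, a=74
d=1 and a=2a₀=74 at k=4, so the next step gives (m, d) = (37, 24) again — its k=1 value — and the period has length 4.

[37; 3, 10, 3, 74]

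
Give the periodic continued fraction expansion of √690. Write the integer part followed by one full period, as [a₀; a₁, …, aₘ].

a₀ = ⌊√690⌋ = 26.

[26; 3, 1, 2, 1, 3, 52]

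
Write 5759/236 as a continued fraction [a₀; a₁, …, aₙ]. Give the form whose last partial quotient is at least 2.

[24; 2, 2, 15, 3]

5759 = 24*236 + 95
236 = 2*95 + 46
95 = 2*46 + 3
46 = 15*3 + 1
3 = 3*1 + 0  (stop)
So 5759/236 = [24; 2, 2, 15, 3].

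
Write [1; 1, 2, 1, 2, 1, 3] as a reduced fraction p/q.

Fold from the inside: start with 3/1.
  1 + 1/3 = 4/3
  2 + 3/4 = 11/4
  1 + 4/11 = 15/11
  2 + 11/15 = 41/15
  1 + 15/41 = 56/41
  1 + 41/56 = 97/56

97/56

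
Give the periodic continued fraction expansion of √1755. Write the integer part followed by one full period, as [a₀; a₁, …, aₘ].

a₀ = ⌊√1755⌋ = 41.
With m₀=0, d₀=1 and mₖ₊₁ = dₖaₖ − mₖ, dₖ₊₁ = (n − mₖ₊₁²)/dₖ, aₖ₊₁ = ⌊(a₀+mₖ₊₁)/dₖ₊₁⌋:
  k=1: m=41, d=74, a=1
  k=2: m=33, d=9, a=8
  k=3: m=39, d=26, a=3
  k=4: m=39, d=9, a=8
  k=5: m=33, d=74, a=1
  k=6: m=41, d=1, a=82
d=1 and a=2a₀=82 at k=6, so the next step gives (m, d) = (41, 74) again — its k=1 value — and the period has length 6.

[41; 1, 8, 3, 8, 1, 82]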